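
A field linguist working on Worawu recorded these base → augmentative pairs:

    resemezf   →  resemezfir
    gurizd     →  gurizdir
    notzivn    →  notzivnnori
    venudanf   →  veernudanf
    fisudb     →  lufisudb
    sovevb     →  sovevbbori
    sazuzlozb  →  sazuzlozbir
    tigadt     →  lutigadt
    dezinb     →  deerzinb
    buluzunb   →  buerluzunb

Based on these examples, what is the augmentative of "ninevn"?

sazuzlozb and fisudb both end in -b yet inflect differently (sazuzlozbir, lufisudb), so the final letter is not what conditions the rule; the second-to-last letter is.
"ninevn" has second-to-last letter 'v'. The stems whose second-to-last letter is 'v' (sovevb → sovevbbori, notzivn → notzivnnori) double the final consonant and add -ori.
The other patterns: stems whose second-to-last letter is 'z' add -ir; stems whose second-to-last letter is 'd' add the prefix lu-; stems whose second-to-last letter is 'n' insert -er- after the first vowel.
So ninevn → ninevnnori.

ninevnnori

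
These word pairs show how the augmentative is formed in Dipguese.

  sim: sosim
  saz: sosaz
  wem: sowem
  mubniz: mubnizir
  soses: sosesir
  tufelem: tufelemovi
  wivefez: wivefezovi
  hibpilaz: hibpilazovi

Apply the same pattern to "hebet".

hebetir

saz and mubniz both end in -z yet inflect differently (sosaz, mubnizir), so the final letter is not what conditions the rule; the number of vowels is.
"hebet" has 2 vowels. The stems with 2 vowels (mubniz → mubnizir, soses → sosesir) add -ir.
So hebet → hebetir.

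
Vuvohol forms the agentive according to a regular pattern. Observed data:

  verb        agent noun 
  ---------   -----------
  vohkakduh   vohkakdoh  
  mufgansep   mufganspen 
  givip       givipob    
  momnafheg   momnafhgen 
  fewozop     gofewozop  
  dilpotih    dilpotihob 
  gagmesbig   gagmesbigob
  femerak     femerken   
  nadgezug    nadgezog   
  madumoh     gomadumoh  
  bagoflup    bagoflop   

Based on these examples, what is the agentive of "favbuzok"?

gofavbuzok

"favbuzok" has last vowel 'o'. The stems whose last vowel is 'o' (fewozop → gofewozop, madumoh → gomadumoh) add the prefix go-.
So favbuzok → gofavbuzok.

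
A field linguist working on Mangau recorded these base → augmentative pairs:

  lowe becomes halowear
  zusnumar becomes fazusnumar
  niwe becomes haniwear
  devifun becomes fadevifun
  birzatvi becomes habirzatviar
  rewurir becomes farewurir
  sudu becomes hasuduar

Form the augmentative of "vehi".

havehiar

rewurir and birzatvi both have last vowel 'i' yet inflect differently (farewurir, habirzatviar), so the last vowel is not what conditions the rule; whether the stem ends in a vowel or a consonant is.
"vehi" ends in a vowel. The stems ending in a vowel (niwe → haniwear, birzatvi → habirzatviar, sudu → hasuduar) add ha- … -ar around the stem.
So vehi → havehiar.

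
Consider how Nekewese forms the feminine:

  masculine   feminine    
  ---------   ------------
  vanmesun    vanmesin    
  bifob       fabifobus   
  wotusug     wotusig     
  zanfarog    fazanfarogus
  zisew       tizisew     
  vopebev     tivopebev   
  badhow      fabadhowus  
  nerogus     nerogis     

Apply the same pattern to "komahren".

zisew and badhow both end in -w yet inflect differently (tizisew, fabadhowus), so the final letter is not what conditions the rule; the last vowel is.
"komahren" has last vowel 'e'. The stems whose last vowel is 'e' (vopebev → tivopebev, zisew → tizisew) add the prefix ti-.
So komahren → tikomahren.

tikomahren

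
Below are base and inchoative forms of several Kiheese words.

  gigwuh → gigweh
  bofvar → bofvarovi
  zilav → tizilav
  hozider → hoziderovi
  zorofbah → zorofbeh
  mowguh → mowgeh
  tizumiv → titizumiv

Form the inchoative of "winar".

zorofbah and bofvar both have last vowel 'a' yet inflect differently (zorofbeh, bofvarovi), so the last vowel is not what conditions the rule; the final letter is.
"winar" ends in -r. The stems ending in -r (hozider → hoziderovi, bofvar → bofvarovi) add -ovi.
The other patterns: stems ending in -h change the last vowel to 'e'; stems ending in -v add the prefix ti-.
So winar → winarovi.

winarovi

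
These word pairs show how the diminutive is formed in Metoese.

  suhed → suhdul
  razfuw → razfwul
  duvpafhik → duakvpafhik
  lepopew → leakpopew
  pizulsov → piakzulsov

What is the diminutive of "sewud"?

sewdul

razfuw and lepopew both end in -w yet inflect differently (razfwul, leakpopew), so the final letter is not what conditions the rule; the number of vowels is.
"sewud" has 2 vowels. The stems with 2 vowels (suhed → suhdul, razfuw → razfwul) delete the last vowel and add -ul.
So sewud → sewdul.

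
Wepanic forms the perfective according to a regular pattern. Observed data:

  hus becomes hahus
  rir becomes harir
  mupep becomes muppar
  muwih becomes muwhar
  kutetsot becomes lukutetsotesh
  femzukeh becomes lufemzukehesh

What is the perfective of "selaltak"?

luselaltakesh

muwih and femzukeh both end in -h yet inflect differently (muwhar, lufemzukehesh), so the final letter is not what conditions the rule; the number of vowels is.
"selaltak" has 3 vowels. The stems with 3 vowels (kutetsot → lukutetsotesh, femzukeh → lufemzukehesh) add lu- … -esh around the stem.
The other patterns: stems with 1 vowel add the prefix ha-; stems with 2 vowels delete the last vowel and add -ar.
So selaltak → luselaltakesh.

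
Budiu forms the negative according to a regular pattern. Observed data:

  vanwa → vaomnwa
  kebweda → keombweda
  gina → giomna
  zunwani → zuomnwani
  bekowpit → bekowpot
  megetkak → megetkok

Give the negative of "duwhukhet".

"duwhukhet" ends in a consonant. The stems ending in a consonant (bekowpit → bekowpot, megetkak → megetkok) change the last vowel to 'o'.
So duwhukhet → duwhukhot.

duwhukhot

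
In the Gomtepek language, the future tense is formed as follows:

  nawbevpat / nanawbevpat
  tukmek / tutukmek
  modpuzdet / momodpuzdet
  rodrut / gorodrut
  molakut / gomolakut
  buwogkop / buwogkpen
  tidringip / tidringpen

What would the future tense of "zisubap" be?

nawbevpat and rodrut both end in -t yet inflect differently (nanawbevpat, gorodrut), so the final letter is not what conditions the rule; the last vowel is.
"zisubap" has last vowel 'a'. The one such stem in the data (nawbevpat → nanawbevpat) repeats the first consonant+vowel as a prefix (as do tukmek, modpuzdet), so the same rule applies.
So zisubap → zizisubap.

zizisubap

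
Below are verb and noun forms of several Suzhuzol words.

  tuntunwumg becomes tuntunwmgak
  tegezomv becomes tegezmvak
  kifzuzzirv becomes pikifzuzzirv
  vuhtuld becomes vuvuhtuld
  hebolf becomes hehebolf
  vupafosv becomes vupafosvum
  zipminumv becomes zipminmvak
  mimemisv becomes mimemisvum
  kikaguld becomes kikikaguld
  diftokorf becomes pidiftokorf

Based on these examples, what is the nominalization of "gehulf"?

vupafosv and tegezomv both end in -v yet inflect differently (vupafosvum, tegezmvak), so the final letter is not what conditions the rule; the second-to-last letter is.
"gehulf" has second-to-last letter 'l'. The stems whose second-to-last letter is 'l' (kikaguld → kikikaguld, hebolf → hehebolf, vuhtuld → vuvuhtuld) repeat the first consonant+vowel as a prefix.
The other patterns: stems whose second-to-last letter is 's' add -um; stems whose second-to-last letter is 'm' delete the last vowel and add -ak; stems whose second-to-last letter is 'r' add the prefix pi-.
So gehulf → gegehulf.

gegehulf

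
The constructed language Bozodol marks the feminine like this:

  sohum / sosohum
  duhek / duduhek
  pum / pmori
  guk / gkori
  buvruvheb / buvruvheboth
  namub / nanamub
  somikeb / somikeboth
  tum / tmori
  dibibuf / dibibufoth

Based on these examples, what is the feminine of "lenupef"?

lenupefoth

pum and sohum both end in -m yet inflect differently (pmori, sosohum), so the final letter is not what conditions the rule; the number of vowels is.
"lenupef" has 3 vowels. The stems with 3 vowels (somikeb → somikeboth, dibibuf → dibibufoth, buvruvheb → buvruvheboth) add -oth.
So lenupef → lenupefoth.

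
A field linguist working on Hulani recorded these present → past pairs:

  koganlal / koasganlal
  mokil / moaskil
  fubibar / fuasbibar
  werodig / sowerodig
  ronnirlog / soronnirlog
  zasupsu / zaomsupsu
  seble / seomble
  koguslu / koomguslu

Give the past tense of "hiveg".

sohiveg

mokil and werodig both have last vowel 'i' yet inflect differently (moaskil, sowerodig), so the last vowel is not what conditions the rule; the final letter is.
"hiveg" ends in -g. The stems ending in -g (werodig → sowerodig, ronnirlog → soronnirlog) add the prefix so-.
So hiveg → sohiveg.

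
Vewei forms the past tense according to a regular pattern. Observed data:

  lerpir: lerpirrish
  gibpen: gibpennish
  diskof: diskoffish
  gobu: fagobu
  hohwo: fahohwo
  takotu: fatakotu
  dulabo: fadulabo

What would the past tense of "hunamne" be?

fahunamne

diskof and hohwo both have last vowel 'o' yet inflect differently (diskoffish, fahohwo), so the last vowel is not what conditions the rule; whether the stem ends in a vowel or a consonant is.
"hunamne" ends in a vowel. The stems ending in a vowel (gobu → fagobu, hohwo → fahohwo, takotu → fatakotu) add the prefix fa-.
So hunamne → fahunamne.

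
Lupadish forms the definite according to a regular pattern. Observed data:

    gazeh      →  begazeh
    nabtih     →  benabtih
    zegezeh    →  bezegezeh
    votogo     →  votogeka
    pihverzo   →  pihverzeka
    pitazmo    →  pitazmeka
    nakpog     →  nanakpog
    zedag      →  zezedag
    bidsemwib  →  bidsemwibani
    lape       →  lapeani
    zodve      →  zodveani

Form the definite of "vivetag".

votogo and nakpog both have last vowel 'o' yet inflect differently (votogeka, nanakpog), so the last vowel is not what conditions the rule; the final letter is.
"vivetag" ends in -g. The stems ending in -g (nakpog → nanakpog, zedag → zezedag) repeat the first consonant+vowel as a prefix.
The other patterns: stems ending in -h add the prefix be-; stems ending in -o drop the final letter and add -eka; stems ending in -b or -e add -ani.
So vivetag → vivivetag.

vivivetag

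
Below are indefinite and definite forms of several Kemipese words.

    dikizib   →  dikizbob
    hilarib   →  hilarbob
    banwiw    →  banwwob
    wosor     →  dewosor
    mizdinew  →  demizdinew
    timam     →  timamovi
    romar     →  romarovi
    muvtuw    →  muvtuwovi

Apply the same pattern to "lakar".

banwiw and mizdinew both end in -w yet inflect differently (banwwob, demizdinew), so the final letter is not what conditions the rule; the last vowel is.
"lakar" has last vowel 'a'. The stems whose last vowel is 'a' (timam → timamovi, romar → romarovi) add -ovi.
The other patterns: stems whose last vowel is 'i' delete the last vowel and add -ob; stems whose last vowel is 'e' or 'o' add the prefix de-.
So lakar → lakarovi.

lakarovi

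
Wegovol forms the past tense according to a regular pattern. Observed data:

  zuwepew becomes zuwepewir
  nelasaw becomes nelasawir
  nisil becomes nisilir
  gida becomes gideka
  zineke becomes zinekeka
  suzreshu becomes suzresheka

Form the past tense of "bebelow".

nelasaw and gida both have last vowel 'a' yet inflect differently (nelasawir, gideka), so the last vowel is not what conditions the rule; whether the stem ends in a vowel or a consonant is.
"bebelow" ends in a consonant. The stems ending in a consonant (zuwepew → zuwepewir, nelasaw → nelasawir, nisil → nisilir) add -ir.
So bebelow → bebelowir.

bebelowir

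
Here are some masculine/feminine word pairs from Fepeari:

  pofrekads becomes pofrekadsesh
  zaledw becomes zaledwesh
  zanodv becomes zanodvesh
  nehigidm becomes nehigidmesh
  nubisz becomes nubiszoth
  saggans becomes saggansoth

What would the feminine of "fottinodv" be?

fottinodvesh

"fottinodv" has second-to-last letter 'd'. The stems whose second-to-last letter is 'd' (pofrekads → pofrekadsesh, zaledw → zaledwesh, zanodv → zanodvesh) add -esh.
So fottinodv → fottinodvesh.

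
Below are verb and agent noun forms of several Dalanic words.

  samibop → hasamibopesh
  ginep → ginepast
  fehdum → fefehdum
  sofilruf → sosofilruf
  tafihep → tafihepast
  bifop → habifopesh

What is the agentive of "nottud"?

nonottud

samibop and tafihep both end in -p yet inflect differently (hasamibopesh, tafihepast), so the final letter is not what conditions the rule; the last vowel is.
"nottud" has last vowel 'u'. The stems whose last vowel is 'u' (fehdum → fefehdum, sofilruf → sosofilruf) repeat the first consonant+vowel as a prefix.
The other patterns: stems whose last vowel is 'o' add ha- … -esh around the stem; stems whose last vowel is 'e' add -ast.
So nottud → nonottud.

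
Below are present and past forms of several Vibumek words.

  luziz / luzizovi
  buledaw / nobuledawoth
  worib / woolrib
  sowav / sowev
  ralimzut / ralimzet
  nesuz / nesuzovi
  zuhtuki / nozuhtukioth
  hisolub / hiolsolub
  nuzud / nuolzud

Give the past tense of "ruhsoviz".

ruhsovizovi

"ruhsoviz" ends in -z. The stems ending in -z (nesuz → nesuzovi, luziz → luzizovi) add -ovi.
The other patterns: stems ending in -t or -v change the last vowel to 'e'; stems ending in -b or -d insert -ol- after the first vowel; stems ending in -i or -w add no- … -oth around the stem.
So ruhsoviz → ruhsovizovi.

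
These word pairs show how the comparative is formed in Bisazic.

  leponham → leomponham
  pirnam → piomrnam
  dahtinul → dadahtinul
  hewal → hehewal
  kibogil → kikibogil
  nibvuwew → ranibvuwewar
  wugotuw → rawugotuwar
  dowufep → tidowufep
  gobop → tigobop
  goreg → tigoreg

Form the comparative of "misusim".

leponham and hewal both have last vowel 'a' yet inflect differently (leomponham, hehewal), so the last vowel is not what conditions the rule; the final letter is.
"misusim" ends in -m. The stems ending in -m (leponham → leomponham, pirnam → piomrnam) insert -om- after the first vowel.
So misusim → miomsusim.

miomsusim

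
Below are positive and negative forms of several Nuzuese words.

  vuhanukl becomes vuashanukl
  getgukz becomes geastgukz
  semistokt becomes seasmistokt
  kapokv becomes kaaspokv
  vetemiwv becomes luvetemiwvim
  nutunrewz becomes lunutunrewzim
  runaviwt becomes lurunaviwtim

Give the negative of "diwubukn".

diaswubukn

kapokv and vetemiwv both end in -v yet inflect differently (kaaspokv, luvetemiwvim), so the final letter is not what conditions the rule; the second-to-last letter is.
"diwubukn" has second-to-last letter 'k'. The stems whose second-to-last letter is 'k' (vuhanukl → vuashanukl, getgukz → geastgukz, semistokt → seasmistokt) insert -as- after the first vowel.
The other pattern: stems whose second-to-last letter is 'w' add lu- … -im around the stem.
So diwubukn → diaswubukn.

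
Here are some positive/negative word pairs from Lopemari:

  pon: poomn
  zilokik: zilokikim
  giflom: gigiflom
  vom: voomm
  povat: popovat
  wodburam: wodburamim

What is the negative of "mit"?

miomt

"mit" has 1 vowel. The stems with 1 vowel (vom → voomm, pon → poomn) insert -om- after the first vowel.
So mit → miomt.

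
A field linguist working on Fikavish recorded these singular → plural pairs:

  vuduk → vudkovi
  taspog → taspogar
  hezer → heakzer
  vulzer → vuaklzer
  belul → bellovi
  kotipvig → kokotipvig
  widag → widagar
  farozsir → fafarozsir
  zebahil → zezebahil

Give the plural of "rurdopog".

rurdopogar

belul and zebahil both end in -l yet inflect differently (bellovi, zezebahil), so the final letter is not what conditions the rule; the last vowel is.
"rurdopog" has last vowel 'o'. The one such stem in the data (taspog → taspogar) adds -ar, so the same rule applies.
The other patterns: stems whose last vowel is 'u' delete the last vowel and add -ovi; stems whose last vowel is 'i' repeat the first consonant+vowel as a prefix; stems whose last vowel is 'e' insert -ak- after the first vowel.
So rurdopog → rurdopogar.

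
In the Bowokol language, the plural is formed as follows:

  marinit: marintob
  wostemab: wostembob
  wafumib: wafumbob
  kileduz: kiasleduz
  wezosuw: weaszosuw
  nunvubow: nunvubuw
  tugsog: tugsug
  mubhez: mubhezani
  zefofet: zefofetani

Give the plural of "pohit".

pohtob

"pohit" has last vowel 'i'. The stems whose last vowel is 'i' (marinit → marintob, wafumib → wafumbob) delete the last vowel and add -ob.
So pohit → pohtob.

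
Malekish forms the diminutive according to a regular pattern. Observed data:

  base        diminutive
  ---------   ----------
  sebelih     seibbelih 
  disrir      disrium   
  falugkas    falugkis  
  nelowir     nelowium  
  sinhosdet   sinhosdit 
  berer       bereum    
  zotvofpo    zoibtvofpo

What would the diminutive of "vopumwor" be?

"vopumwor" ends in -r. The stems ending in -r (disrir → disrium, berer → bereum, nelowir → nelowium) drop the final letter and add -um.
So vopumwor → vopumwoum.

vopumwoum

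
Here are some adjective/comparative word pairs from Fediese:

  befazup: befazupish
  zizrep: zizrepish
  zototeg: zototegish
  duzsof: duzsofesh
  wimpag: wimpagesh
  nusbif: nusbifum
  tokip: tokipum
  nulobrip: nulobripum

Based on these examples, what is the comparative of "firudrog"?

"firudrog" has last vowel 'o'. The one such stem in the data (duzsof → duzsofesh) adds -esh, so the same rule applies.
The other patterns: stems whose last vowel is 'e' or 'u' add -ish; stems whose last vowel is 'i' add -um.
So firudrog → firudrogesh.

firudrogesh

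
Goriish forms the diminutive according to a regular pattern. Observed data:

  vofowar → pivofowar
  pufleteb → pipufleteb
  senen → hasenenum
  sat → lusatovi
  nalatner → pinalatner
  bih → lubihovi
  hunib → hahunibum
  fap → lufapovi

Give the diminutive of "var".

"var" has 1 vowel. The stems with 1 vowel (bih → lubihovi, sat → lusatovi, fap → lufapovi) add lu- … -ovi around the stem.
So var → luvarovi.

luvarovi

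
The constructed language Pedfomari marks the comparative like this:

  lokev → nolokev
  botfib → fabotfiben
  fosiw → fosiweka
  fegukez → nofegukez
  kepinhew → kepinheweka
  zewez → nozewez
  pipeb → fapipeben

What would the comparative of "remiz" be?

"remiz" ends in -z. The stems ending in -z (fegukez → nofegukez, zewez → nozewez) add the prefix no-.
So remiz → noremiz.

noremiz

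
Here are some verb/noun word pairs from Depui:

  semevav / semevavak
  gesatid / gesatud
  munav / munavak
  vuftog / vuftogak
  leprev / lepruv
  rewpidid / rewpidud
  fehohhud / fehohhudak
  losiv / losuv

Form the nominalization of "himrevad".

rewpidid and fehohhud both end in -d yet inflect differently (rewpidud, fehohhudak), so the final letter is not what conditions the rule; the last vowel is.
"himrevad" has last vowel 'a'. The stems whose last vowel is 'a' (munav → munavak, semevav → semevavak) add -ak.
So himrevad → himrevadak.

himrevadak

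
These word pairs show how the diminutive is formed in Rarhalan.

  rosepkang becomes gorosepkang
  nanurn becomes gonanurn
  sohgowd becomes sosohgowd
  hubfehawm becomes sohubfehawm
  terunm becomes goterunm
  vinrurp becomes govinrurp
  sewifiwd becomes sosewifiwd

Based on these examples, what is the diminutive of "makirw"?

hubfehawm and terunm both end in -m yet inflect differently (sohubfehawm, goterunm), so the final letter is not what conditions the rule; the second-to-last letter is.
"makirw" has second-to-last letter 'r'. The stems whose second-to-last letter is 'r' (vinrurp → govinrurp, nanurn → gonanurn) add the prefix go-.
The other pattern: stems whose second-to-last letter is 'w' add the prefix so-.
So makirw → gomakirw.

gomakirw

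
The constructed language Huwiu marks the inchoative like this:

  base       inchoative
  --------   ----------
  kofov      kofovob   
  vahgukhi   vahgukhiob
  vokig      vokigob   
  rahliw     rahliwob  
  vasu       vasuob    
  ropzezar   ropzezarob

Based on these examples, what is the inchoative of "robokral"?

Every pair shown (kofov → kofovob, vahgukhi → vahgukhiob, vokig → vokigob, …) follows the same rule: add -ob.
So robokral → robokralob.

robokralob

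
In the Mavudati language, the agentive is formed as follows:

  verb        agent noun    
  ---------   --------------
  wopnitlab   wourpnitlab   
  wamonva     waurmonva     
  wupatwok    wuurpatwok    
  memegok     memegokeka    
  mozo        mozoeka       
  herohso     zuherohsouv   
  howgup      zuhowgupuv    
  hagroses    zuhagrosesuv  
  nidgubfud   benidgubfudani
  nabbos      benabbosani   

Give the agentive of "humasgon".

zuhumasgonuv

wupatwok and memegok both end in -k yet inflect differently (wuurpatwok, memegokeka), so the final letter is not what conditions the rule; the first letter is.
"humasgon" begins with h-. The stems beginning with h- (herohso → zuherohsouv, howgup → zuhowgupuv, hagroses → zuhagrosesuv) add zu- … -uv around the stem.
So humasgon → zuhumasgonuv.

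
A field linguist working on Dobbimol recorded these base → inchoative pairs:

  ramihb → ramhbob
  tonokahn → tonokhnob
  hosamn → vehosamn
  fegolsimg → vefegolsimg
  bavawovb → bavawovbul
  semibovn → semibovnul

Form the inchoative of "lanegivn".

tonokahn and hosamn both end in -n yet inflect differently (tonokhnob, vehosamn), so the final letter is not what conditions the rule; the second-to-last letter is.
"lanegivn" has second-to-last letter 'v'. The stems whose second-to-last letter is 'v' (bavawovb → bavawovbul, semibovn → semibovnul) add -ul.
The other patterns: stems whose second-to-last letter is 'h' delete the last vowel and add -ob; stems whose second-to-last letter is 'm' add the prefix ve-.
So lanegivn → lanegivnul.

lanegivnul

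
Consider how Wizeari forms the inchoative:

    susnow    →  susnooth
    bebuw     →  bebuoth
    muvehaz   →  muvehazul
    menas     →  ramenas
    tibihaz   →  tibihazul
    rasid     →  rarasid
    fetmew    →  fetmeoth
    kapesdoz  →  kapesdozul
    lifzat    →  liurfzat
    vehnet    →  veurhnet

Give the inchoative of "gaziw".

gazioth

vehnet and fetmew both have last vowel 'e' yet inflect differently (veurhnet, fetmeoth), so the last vowel is not what conditions the rule; the final letter is.
"gaziw" ends in -w. The stems ending in -w (fetmew → fetmeoth, susnow → susnooth, bebuw → bebuoth) drop the final letter and add -oth.
So gaziw → gazioth.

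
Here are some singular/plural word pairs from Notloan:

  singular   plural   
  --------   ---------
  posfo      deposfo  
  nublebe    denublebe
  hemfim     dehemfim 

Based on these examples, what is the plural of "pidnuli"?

depidnuli

Every pair shown (posfo → deposfo, nublebe → denublebe, hemfim → dehemfim) follows the same rule: add the prefix de-.
So pidnuli → depidnuli.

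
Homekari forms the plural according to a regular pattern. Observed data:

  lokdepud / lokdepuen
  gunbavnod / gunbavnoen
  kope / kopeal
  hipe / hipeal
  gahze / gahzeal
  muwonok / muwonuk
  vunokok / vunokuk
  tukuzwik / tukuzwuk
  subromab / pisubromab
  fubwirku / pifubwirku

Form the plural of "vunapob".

"vunapob" ends in -b. The one such stem in the data (subromab → pisubromab) adds the prefix pi-, so the same rule applies.
The other patterns: stems ending in -d drop the final letter and add -en; stems ending in -e add -al; stems ending in -k change the last vowel to 'u'.
So vunapob → pivunapob.

pivunapob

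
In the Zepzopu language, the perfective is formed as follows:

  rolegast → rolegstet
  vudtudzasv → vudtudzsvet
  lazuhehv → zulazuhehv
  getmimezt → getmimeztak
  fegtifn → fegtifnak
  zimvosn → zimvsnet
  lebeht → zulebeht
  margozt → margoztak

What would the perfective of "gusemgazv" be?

lazuhehv and vudtudzasv both end in -v yet inflect differently (zulazuhehv, vudtudzsvet), so the final letter is not what conditions the rule; the second-to-last letter is.
"gusemgazv" has second-to-last letter 'z'. The stems whose second-to-last letter is 'z' (getmimezt → getmimeztak, margozt → margoztak) add -ak.
So gusemgazv → gusemgazvak.

gusemgazvak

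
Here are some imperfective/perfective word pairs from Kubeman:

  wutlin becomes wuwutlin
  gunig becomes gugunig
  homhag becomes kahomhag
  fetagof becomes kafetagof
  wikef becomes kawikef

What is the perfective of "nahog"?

gunig and homhag both end in -g yet inflect differently (gugunig, kahomhag), so the final letter is not what conditions the rule; the last vowel is.
"nahog" has last vowel 'o'. The one such stem in the data (fetagof → kafetagof) adds the prefix ka-, so the same rule applies.
So nahog → kanahog.

kanahog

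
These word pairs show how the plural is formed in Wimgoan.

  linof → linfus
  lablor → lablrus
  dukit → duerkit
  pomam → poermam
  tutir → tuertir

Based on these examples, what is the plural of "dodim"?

lablor and tutir both end in -r yet inflect differently (lablrus, tuertir), so the final letter is not what conditions the rule; the last vowel is.
"dodim" has last vowel 'i'. The stems whose last vowel is 'i' (dukit → duerkit, tutir → tuertir) insert -er- after the first vowel.
So dodim → doerdim.

doerdim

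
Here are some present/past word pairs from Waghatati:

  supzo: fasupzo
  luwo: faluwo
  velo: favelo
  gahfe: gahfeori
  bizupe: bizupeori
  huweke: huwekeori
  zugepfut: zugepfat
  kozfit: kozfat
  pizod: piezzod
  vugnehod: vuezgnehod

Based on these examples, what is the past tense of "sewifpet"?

sewifpat

supzo and pizod both have last vowel 'o' yet inflect differently (fasupzo, piezzod), so the last vowel is not what conditions the rule; the final letter is.
"sewifpet" ends in -t. The stems ending in -t (zugepfut → zugepfat, kozfit → kozfat) change the last vowel to 'a'.
So sewifpet → sewifpat.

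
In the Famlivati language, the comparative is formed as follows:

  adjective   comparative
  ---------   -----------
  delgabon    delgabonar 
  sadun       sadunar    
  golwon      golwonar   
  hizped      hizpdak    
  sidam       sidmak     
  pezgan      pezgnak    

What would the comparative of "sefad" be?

sefdak

golwon and pezgan both end in -n yet inflect differently (golwonar, pezgnak), so the final letter is not what conditions the rule; the last vowel is.
"sefad" has last vowel 'a'. The stems whose last vowel is 'a' (sidam → sidmak, pezgan → pezgnak) delete the last vowel and add -ak.
The other pattern: stems whose last vowel is 'o' or 'u' add -ar.
So sefad → sefdak.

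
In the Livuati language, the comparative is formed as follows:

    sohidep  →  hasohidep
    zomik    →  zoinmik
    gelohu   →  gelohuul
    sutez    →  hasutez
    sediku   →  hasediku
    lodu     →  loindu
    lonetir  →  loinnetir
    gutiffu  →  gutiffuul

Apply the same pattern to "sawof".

gelohu and sediku both end in -u yet inflect differently (gelohuul, hasediku), so the final letter is not what conditions the rule; the first letter is.
"sawof" begins with s-. The stems beginning with s- (sediku → hasediku, sohidep → hasohidep, sutez → hasutez) add the prefix ha-.
So sawof → hasawof.

hasawof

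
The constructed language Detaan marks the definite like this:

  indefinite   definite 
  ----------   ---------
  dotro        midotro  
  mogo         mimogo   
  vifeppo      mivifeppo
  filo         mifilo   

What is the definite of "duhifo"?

Every pair shown (dotro → midotro, mogo → mimogo, vifeppo → mivifeppo, …) follows the same rule: add the prefix mi-.
So duhifo → miduhifo.

miduhifo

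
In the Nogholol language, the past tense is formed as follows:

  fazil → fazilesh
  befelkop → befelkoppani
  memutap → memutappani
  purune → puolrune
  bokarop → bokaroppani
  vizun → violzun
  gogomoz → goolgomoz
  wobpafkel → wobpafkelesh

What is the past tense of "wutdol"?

wutdolesh

befelkop and gogomoz both have last vowel 'o' yet inflect differently (befelkoppani, goolgomoz), so the last vowel is not what conditions the rule; the final letter is.
"wutdol" ends in -l. The stems ending in -l (wobpafkel → wobpafkelesh, fazil → fazilesh) add -esh.
The other patterns: stems ending in -p double the final consonant and add -ani; stems ending in -e, -n or -z insert -ol- after the first vowel.
So wutdol → wutdolesh.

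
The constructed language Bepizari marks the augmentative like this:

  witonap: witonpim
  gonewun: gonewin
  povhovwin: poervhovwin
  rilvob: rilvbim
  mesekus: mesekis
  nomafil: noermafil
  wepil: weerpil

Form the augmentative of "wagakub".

gonewun and povhovwin both end in -n yet inflect differently (gonewin, poervhovwin), so the final letter is not what conditions the rule; the last vowel is.
"wagakub" has last vowel 'u'. The stems whose last vowel is 'u' (gonewun → gonewin, mesekus → mesekis) change the last vowel to 'i'.
So wagakub → wagakib.

wagakib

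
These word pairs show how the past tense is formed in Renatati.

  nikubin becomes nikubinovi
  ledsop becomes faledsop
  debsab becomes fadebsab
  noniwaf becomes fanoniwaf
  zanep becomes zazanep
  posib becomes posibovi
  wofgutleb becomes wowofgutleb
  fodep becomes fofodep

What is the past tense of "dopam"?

wofgutleb and debsab both end in -b yet inflect differently (wowofgutleb, fadebsab), so the final letter is not what conditions the rule; the last vowel is.
"dopam" has last vowel 'a'. The stems whose last vowel is 'a' (noniwaf → fanoniwaf, debsab → fadebsab) add the prefix fa-.
So dopam → fadopam.

fadopam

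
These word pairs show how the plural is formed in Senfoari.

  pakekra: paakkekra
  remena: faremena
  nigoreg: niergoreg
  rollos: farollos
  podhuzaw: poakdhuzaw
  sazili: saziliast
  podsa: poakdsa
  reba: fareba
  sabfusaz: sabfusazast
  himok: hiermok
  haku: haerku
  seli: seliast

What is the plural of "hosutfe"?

remena and podsa both end in -a yet inflect differently (faremena, poakdsa), so the final letter is not what conditions the rule; the first letter is.
"hosutfe" begins with h-. The stems beginning with h- (haku → haerku, himok → hiermok) insert -er- after the first vowel.
The other patterns: stems beginning with s- add -ast; stems beginning with r- add the prefix fa-; stems beginning with p- insert -ak- after the first vowel.
So hosutfe → hoersutfe.

hoersutfe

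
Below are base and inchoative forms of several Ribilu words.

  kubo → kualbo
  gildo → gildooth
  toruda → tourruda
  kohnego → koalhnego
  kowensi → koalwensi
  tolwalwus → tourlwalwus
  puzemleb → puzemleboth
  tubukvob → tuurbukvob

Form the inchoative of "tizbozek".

tubukvob and puzemleb both end in -b yet inflect differently (tuurbukvob, puzemleboth), so the final letter is not what conditions the rule; the first letter is.
"tizbozek" begins with t-. The stems beginning with t- (toruda → tourruda, tubukvob → tuurbukvob, tolwalwus → tourlwalwus) insert -ur- after the first vowel.
So tizbozek → tiurzbozek.

tiurzbozek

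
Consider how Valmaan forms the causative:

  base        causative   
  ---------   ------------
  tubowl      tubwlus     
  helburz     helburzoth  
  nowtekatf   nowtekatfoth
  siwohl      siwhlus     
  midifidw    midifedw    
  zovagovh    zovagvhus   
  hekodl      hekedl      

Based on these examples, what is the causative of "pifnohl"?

hekodl and siwohl both end in -l yet inflect differently (hekedl, siwhlus), so the final letter is not what conditions the rule; the second-to-last letter is.
"pifnohl" has second-to-last letter 'h'. The one such stem in the data (siwohl → siwhlus) deletes the last vowel and adds -us (as do zovagovh, tubowl), so the same rule applies.
So pifnohl → pifnhlus.

pifnhlus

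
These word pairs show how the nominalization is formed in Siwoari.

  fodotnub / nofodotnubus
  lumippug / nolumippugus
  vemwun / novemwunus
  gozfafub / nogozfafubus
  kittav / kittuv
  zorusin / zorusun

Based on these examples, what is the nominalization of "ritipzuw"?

noritipzuwus

vemwun and zorusin both end in -n yet inflect differently (novemwunus, zorusun), so the final letter is not what conditions the rule; the last vowel is.
"ritipzuw" has last vowel 'u'. The stems whose last vowel is 'u' (fodotnub → nofodotnubus, lumippug → nolumippugus, vemwun → novemwunus) add no- … -us around the stem.
So ritipzuw → noritipzuwus.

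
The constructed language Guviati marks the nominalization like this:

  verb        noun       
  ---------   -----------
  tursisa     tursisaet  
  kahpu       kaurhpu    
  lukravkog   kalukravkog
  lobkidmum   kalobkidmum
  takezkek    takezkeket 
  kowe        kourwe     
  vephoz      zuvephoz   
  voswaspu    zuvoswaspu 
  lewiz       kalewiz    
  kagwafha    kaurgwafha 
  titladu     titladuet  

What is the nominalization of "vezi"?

"vezi" begins with v-. The stems beginning with v- (vephoz → zuvephoz, voswaspu → zuvoswaspu) add the prefix zu-.
So vezi → zuvezi.

zuvezi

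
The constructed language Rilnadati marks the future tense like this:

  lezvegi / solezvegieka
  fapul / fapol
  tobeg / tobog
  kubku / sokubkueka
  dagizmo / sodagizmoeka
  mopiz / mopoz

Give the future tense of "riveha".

sorivehaeka

mopiz and lezvegi both have last vowel 'i' yet inflect differently (mopoz, solezvegieka), so the last vowel is not what conditions the rule; whether the stem ends in a vowel or a consonant is.
"riveha" ends in a vowel. The stems ending in a vowel (lezvegi → solezvegieka, kubku → sokubkueka, dagizmo → sodagizmoeka) add so- … -eka around the stem.
So riveha → sorivehaeka.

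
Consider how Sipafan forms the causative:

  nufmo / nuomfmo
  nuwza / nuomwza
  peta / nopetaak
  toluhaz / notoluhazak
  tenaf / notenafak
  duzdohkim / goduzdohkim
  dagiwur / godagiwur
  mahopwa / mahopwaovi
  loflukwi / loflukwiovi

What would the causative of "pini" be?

nopiniak

nuwza and peta both end in -a yet inflect differently (nuomwza, nopetaak), so the final letter is not what conditions the rule; the first letter is.
"pini" begins with p-. The one such stem in the data (peta → nopetaak) adds no- … -ak around the stem, so the same rule applies.
So pini → nopiniak.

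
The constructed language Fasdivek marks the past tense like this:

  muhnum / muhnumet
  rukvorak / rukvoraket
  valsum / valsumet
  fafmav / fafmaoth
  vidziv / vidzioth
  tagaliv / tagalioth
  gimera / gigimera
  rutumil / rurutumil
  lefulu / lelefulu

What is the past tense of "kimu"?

rukvorak and fafmav both have last vowel 'a' yet inflect differently (rukvoraket, fafmaoth), so the last vowel is not what conditions the rule; the final letter is.
"kimu" ends in -u. The one such stem in the data (lefulu → lelefulu) repeats the first consonant+vowel as a prefix (as do gimera, rutumil), so the same rule applies.
The other patterns: stems ending in -k or -m add -et; stems ending in -v drop the final letter and add -oth.
So kimu → kikimu.

kikimu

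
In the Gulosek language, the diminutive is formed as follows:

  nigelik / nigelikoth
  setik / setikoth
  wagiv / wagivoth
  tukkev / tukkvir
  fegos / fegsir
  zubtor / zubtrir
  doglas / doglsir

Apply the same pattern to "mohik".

wagiv and tukkev both end in -v yet inflect differently (wagivoth, tukkvir), so the final letter is not what conditions the rule; the last vowel is.
"mohik" has last vowel 'i'. The stems whose last vowel is 'i' (nigelik → nigelikoth, setik → setikoth, wagiv → wagivoth) add -oth.
The other pattern: stems whose last vowel is 'a', 'e' or 'o' delete the last vowel and add -ir.
So mohik → mohikoth.

mohikoth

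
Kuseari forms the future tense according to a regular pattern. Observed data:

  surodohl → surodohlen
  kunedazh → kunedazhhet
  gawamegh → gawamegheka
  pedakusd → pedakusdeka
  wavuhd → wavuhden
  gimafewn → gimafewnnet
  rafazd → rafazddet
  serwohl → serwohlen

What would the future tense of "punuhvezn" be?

wavuhd and pedakusd both end in -d yet inflect differently (wavuhden, pedakusdeka), so the final letter is not what conditions the rule; the second-to-last letter is.
"punuhvezn" has second-to-last letter 'z'. The stems whose second-to-last letter is 'z' (rafazd → rafazddet, kunedazh → kunedazhhet) double the final consonant and add -et.
The other patterns: stems whose second-to-last letter is 'h' add -en; stems whose second-to-last letter is 'g' or 's' add -eka.
So punuhvezn → punuhveznnet.

punuhveznnet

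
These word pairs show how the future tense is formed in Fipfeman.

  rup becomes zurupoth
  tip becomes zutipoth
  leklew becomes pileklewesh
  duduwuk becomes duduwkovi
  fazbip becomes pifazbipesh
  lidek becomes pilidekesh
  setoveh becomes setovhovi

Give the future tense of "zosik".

pizosikesh

rup and fazbip both end in -p yet inflect differently (zurupoth, pifazbipesh), so the final letter is not what conditions the rule; the number of vowels is.
"zosik" has 2 vowels. The stems with 2 vowels (leklew → pileklewesh, fazbip → pifazbipesh, lidek → pilidekesh) add pi- … -esh around the stem.
So zosik → pizosikesh.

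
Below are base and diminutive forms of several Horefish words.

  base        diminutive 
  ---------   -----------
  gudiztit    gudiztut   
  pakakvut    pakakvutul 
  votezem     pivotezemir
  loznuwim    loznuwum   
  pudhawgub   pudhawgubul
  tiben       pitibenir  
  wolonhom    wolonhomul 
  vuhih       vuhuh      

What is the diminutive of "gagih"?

gaguh

votezem and loznuwim both end in -m yet inflect differently (pivotezemir, loznuwum), so the final letter is not what conditions the rule; the last vowel is.
"gagih" has last vowel 'i'. The stems whose last vowel is 'i' (vuhih → vuhuh, loznuwim → loznuwum, gudiztit → gudiztut) change the last vowel to 'u'.
So gagih → gaguh.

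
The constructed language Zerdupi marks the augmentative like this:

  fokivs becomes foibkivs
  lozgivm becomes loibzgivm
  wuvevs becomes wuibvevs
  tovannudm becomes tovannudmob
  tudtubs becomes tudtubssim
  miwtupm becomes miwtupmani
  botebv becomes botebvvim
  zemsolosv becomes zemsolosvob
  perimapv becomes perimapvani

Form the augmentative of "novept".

lozgivm and miwtupm both end in -m yet inflect differently (loibzgivm, miwtupmani), so the final letter is not what conditions the rule; the second-to-last letter is.
"novept" has second-to-last letter 'p'. The stems whose second-to-last letter is 'p' (miwtupm → miwtupmani, perimapv → perimapvani) add -ani.
The other patterns: stems whose second-to-last letter is 'v' insert -ib- after the first vowel; stems whose second-to-last letter is 'b' double the final consonant and add -im; stems whose second-to-last letter is 'd' or 's' add -ob.
So novept → noveptani.

noveptani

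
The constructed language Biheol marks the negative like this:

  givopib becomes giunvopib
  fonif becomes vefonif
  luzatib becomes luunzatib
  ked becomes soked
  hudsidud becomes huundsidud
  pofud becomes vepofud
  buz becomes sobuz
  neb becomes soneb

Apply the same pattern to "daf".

ked and pofud both end in -d yet inflect differently (soked, vepofud), so the final letter is not what conditions the rule; the number of vowels is.
"daf" has 1 vowel. The stems with 1 vowel (buz → sobuz, neb → soneb, ked → soked) add the prefix so-.
So daf → sodaf.

sodaf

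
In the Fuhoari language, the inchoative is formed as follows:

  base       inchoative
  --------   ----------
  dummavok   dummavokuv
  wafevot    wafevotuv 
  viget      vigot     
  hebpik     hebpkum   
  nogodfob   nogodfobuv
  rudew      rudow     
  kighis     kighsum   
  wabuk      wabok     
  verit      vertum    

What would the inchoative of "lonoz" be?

"lonoz" has last vowel 'o'. The stems whose last vowel is 'o' (wafevot → wafevotuv, dummavok → dummavokuv, nogodfob → nogodfobuv) add -uv.
The other patterns: stems whose last vowel is 'i' delete the last vowel and add -um; stems whose last vowel is 'e' or 'u' change the last vowel to 'o'.
So lonoz → lonozuv.

lonozuv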